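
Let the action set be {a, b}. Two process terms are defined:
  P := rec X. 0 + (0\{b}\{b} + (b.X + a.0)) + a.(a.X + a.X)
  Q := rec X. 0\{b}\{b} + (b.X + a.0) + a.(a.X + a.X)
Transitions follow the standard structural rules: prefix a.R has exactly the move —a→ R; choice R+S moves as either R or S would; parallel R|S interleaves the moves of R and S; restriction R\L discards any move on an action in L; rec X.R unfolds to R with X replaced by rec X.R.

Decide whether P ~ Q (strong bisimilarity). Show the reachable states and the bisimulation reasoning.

Reachable graph of P (3 states):
  u0 = rec X. 0 + (0\{b}\{b} + (b.X + a.0)) + a.(a.X + a.X) :: -a-> u1, -a-> u2, -b-> u0
  u1 = 0 :: ∅
  u2 = a.(rec X. 0 + (0\{b}\{b} + (b.X + a.0)) + a.(a.X + a.X)) + a.(rec X. 0 + (0\{b}\{b} + (b.X + a.0)) + a.(a.X + a.X)) :: -a-> u0
Reachable graph of Q (3 states):
  v0 = rec X. 0\{b}\{b} + (b.X + a.0) + a.(a.X + a.X) :: -a-> v1, -a-> v2, -b-> v0
  v1 = 0 :: ∅
  v2 = a.(rec X. 0\{b}\{b} + (b.X + a.0) + a.(a.X + a.X)) + a.(rec X. 0\{b}\{b} + (b.X + a.0) + a.(a.X + a.X)) :: -a-> v0
Bisimilarity quotient blocks:
  B0 = {u0, v0}
  B1 = {u1, v1}
  B2 = {u2, v2}
u0 ∈ B0, v0 ∈ B0 → same block

P ~ Q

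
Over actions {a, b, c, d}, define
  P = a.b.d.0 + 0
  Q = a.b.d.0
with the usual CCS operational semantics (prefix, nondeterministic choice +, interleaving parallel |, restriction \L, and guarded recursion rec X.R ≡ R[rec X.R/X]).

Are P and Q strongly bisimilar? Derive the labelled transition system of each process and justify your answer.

bisimilar

P's transition system — 4 states:
  s0 = a.b.d.0 + 0 has moves =a=> s1
  s1 = b.d.0 has moves =b=> s2
  s2 = d.0 has moves =d=> s3
  s3 = 0 has moves (no moves)
Q's transition system — 4 states:
  t0 = a.b.d.0 has moves =a=> t1
  t1 = b.d.0 has moves =b=> t2
  t2 = d.0 has moves =d=> t3
  t3 = 0 has moves (no moves)
Partition-refinement fixed point:
  B0 = {s0, t0}
  B1 = {s1, t1}
  B2 = {s2, t2}
  B3 = {s3, t3}
s0 ∈ B0, t0 ∈ B0 → same block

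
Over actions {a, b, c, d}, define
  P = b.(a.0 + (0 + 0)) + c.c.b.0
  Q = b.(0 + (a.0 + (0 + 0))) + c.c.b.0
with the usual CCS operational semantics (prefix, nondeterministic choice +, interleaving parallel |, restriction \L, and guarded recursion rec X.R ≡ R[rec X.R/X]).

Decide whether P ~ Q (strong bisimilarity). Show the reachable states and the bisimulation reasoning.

YES

LTS(P): 5 reachable states
  m0 = b.(a.0 + (0 + 0)) + c.c.b.0 has moves —b→ m1, —c→ m2
  m1 = a.0 + (0 + 0) has moves —a→ m3
  m2 = c.b.0 has moves —c→ m4
  m3 = 0 has moves stopped
  m4 = b.0 has moves —b→ m3
LTS(Q): 5 reachable states
  n0 = b.(0 + (a.0 + (0 + 0))) + c.c.b.0 has moves —b→ n1, —c→ n2
  n1 = 0 + (a.0 + (0 + 0)) has moves —a→ n3
  n2 = c.b.0 has moves —c→ n4
  n3 = 0 has moves stopped
  n4 = b.0 has moves —b→ n3
Coarsest stable partition (strong bisimilarity classes):
  B0 = {m0, n0}
  B1 = {m2, n2}
  B2 = {m4, n4}
  B3 = {m3, n3}
  B4 = {m1, n1}
m0 ∈ B0, n0 ∈ B0 → same block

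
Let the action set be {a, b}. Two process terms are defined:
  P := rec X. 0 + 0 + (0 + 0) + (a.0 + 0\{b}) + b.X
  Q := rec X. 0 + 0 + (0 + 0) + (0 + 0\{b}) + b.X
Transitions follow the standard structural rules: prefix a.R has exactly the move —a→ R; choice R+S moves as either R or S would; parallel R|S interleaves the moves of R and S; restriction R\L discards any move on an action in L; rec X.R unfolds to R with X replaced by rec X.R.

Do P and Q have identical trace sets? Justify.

NO — witness ⟨a⟩

LTS(P): 2 reachable states
  s0 = rec X. 0 + 0 + (0 + 0) + (a.0 + 0\{b}) + b.X :: --a--▸ s1, --b--▸ s0
  s1 = 0 :: ∅
LTS(Q): 1 reachable states
  t0 = rec X. 0 + 0 + (0 + 0) + (0 + 0\{b}) + b.X :: --b--▸ t0
Run σ = ⟨a⟩ on P: start {s0}
  [1] a ⇒ {s1}
  P completes σ.
Run σ = ⟨a⟩ on Q: start {t0}
  [1] a ⇒ no successor for Q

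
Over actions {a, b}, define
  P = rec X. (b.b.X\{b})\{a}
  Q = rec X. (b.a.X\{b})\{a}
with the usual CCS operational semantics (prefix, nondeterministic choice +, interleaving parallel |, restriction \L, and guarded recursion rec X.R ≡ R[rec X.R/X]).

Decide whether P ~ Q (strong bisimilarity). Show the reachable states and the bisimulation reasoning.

not bisimilar

P's transition system — 3 states:
  m0 = rec X. (b.b.X\{b})\{a} :: =b=> m1
  m1 = (b.(rec X. (b.b.X\{b})\{a})\{b})\{a} :: =b=> m2
  m2 = (rec X. (b.b.X\{b})\{a})\{b}\{a} :: ∅
Q's transition system — 2 states:
  n0 = rec X. (b.a.X\{b})\{a} :: =b=> n1
  n1 = (a.(rec X. (b.a.X\{b})\{a})\{b})\{a} :: ∅
Partition-refinement fixed point:
  B0 = {m0}
  B1 = {m1, n0}
  B2 = {m2, n1}
m0 ∈ B0, n0 ∈ B1 → different blocks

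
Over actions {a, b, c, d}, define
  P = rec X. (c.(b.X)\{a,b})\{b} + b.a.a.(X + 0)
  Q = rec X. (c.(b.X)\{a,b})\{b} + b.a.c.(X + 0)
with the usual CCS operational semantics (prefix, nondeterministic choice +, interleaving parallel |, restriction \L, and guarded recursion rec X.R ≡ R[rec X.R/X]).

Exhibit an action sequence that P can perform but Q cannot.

baa

P's transition system — 5 states:
  m0 = rec X. (c.(b.X)\{a,b})\{b} + b.a.a.(X + 0) :: --b--▸ m1, --c--▸ m2
  m1 = a.a.((rec X. (c.(b.X)\{a,b})\{b} + b.a.a.(X + 0)) + 0) :: --a--▸ m3
  m2 = (b.(rec X. (c.(b.X)\{a,b})\{b} + b.a.a.(X + 0)))\{a,b}\{b} :: ∅
  m3 = a.((rec X. (c.(b.X)\{a,b})\{b} + b.a.a.(X + 0)) + 0) :: --a--▸ m4
  m4 = (rec X. (c.(b.X)\{a,b})\{b} + b.a.a.(X + 0)) + 0 :: --b--▸ m1, --c--▸ m2
Q's transition system — 5 states:
  n0 = rec X. (c.(b.X)\{a,b})\{b} + b.a.c.(X + 0) :: --b--▸ n1, --c--▸ n2
  n1 = a.c.((rec X. (c.(b.X)\{a,b})\{b} + b.a.c.(X + 0)) + 0) :: --a--▸ n3
  n2 = (b.(rec X. (c.(b.X)\{a,b})\{b} + b.a.c.(X + 0)))\{a,b}\{b} :: ∅
  n3 = c.((rec X. (c.(b.X)\{a,b})\{b} + b.a.c.(X + 0)) + 0) :: --c--▸ n4
  n4 = (rec X. (c.(b.X)\{a,b})\{b} + b.a.c.(X + 0)) + 0 :: --b--▸ n1, --c--▸ n2
Trace ⟨baa⟩ through P, begin at {m0}:
  step 1 (b): {m1}
  step 2 (a): {m3}
  step 3 (a): {m4}
  ✓ P
Trace ⟨baa⟩ through Q, begin at {n0}:
  step 1 (b): {n1}
  step 2 (a): {n3}
  step 3 (a): ∅ (Q stuck)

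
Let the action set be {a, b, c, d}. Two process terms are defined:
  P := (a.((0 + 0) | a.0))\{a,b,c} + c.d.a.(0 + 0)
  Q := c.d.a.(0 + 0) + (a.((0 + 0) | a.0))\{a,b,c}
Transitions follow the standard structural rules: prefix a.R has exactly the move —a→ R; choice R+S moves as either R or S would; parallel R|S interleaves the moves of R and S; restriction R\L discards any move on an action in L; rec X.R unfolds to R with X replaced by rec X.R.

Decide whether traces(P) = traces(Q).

Reachable graph of P (4 states):
  p0 = (a.((0 + 0) | a.0))\{a,b,c} + c.d.a.(0 + 0) → --c--▸ p1
  p1 = d.a.(0 + 0) → --d--▸ p2
  p2 = a.(0 + 0) → --a--▸ p3
  p3 = 0 + 0 → stopped
Reachable graph of Q (4 states):
  q0 = c.d.a.(0 + 0) + (a.((0 + 0) | a.0))\{a,b,c} → --c--▸ q1
  q1 = d.a.(0 + 0) → --d--▸ q2
  q2 = a.(0 + 0) → --a--▸ q3
  q3 = 0 + 0 → stopped
Bisimilarity quotient blocks:
  B0 = {p0, q0}
  B1 = {p1, q1}
  B2 = {p2, q2}
  B3 = {p3, q3}
p0 ∈ B0, q0 ∈ B0 → same block
Bisimilar ⇒ trace-equivalent.

YES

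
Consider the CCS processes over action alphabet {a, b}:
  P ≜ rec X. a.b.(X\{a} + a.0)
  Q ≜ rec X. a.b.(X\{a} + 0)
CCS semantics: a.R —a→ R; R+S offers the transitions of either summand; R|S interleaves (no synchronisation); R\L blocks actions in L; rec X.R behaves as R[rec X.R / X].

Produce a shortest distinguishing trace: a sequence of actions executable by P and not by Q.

aba

LTS(P): 4 reachable states
  u0 = rec X. a.b.(X\{a} + a.0) → ··a··> u1
  u1 = b.((rec X. a.b.(X\{a} + a.0))\{a} + a.0) → ··b··> u2
  u2 = (rec X. a.b.(X\{a} + a.0))\{a} + a.0 → ··a··> u3
  u3 = 0 → deadlocked
LTS(Q): 3 reachable states
  v0 = rec X. a.b.(X\{a} + 0) → ··a··> v1
  v1 = b.((rec X. a.b.(X\{a} + 0))\{a} + 0) → ··b··> v2
  v2 = (rec X. a.b.(X\{a} + 0))\{a} + 0 → deadlocked
Executing aba from P (initial set {u0}):
  after a @ step 1: {u1}
  after b @ step 2: {u2}
  after a @ step 3: {u3}
  — P admits the full trace.
Executing aba from Q (initial set {v0}):
  after a @ step 1: {v1}
  after b @ step 2: {v2}
  after a @ step 3: no successor for Q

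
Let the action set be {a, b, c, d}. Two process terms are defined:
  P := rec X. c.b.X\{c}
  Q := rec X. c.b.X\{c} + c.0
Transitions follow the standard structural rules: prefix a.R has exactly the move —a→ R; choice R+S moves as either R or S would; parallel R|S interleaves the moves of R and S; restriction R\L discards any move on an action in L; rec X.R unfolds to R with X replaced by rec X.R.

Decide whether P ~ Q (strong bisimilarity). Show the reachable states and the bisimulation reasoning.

P's transition system — 3 states:
  s0 = rec X. c.b.X\{c} → --c--▸ s1
  s1 = b.(rec X. c.b.X\{c})\{c} → --b--▸ s2
  s2 = (rec X. c.b.X\{c})\{c} → (no moves)
Q's transition system — 4 states:
  t0 = rec X. c.b.X\{c} + c.0 → --c--▸ t1, --c--▸ t2
  t1 = 0 → (no moves)
  t2 = b.(rec X. c.b.X\{c} + c.0)\{c} → --b--▸ t3
  t3 = (rec X. c.b.X\{c} + c.0)\{c} → (no moves)
Partition-refinement fixed point:
  B0 = {s0}
  B1 = {s1, t2}
  B2 = {s2, t1, t3}
  B3 = {t0}
s0 ∈ B0, t0 ∈ B3 → different blocks

NO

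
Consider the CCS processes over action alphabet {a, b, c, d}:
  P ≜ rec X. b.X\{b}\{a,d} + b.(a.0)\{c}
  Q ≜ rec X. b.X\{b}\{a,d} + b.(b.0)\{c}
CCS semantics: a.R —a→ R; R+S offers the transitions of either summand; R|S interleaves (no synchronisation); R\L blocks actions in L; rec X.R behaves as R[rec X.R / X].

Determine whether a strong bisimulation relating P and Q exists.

P's transition system — 4 states:
  s0 = rec X. b.X\{b}\{a,d} + b.(a.0)\{c} ⊢ =b=> s1, =b=> s2
  s1 = (a.0)\{c} ⊢ =a=> s3
  s2 = (rec X. b.X\{b}\{a,d} + b.(a.0)\{c})\{b}\{a,d} ⊢ deadlocked
  s3 = 0\{c} ⊢ deadlocked
Q's transition system — 4 states:
  t0 = rec X. b.X\{b}\{a,d} + b.(b.0)\{c} ⊢ =b=> t1, =b=> t2
  t1 = (b.0)\{c} ⊢ =b=> t3
  t2 = (rec X. b.X\{b}\{a,d} + b.(b.0)\{c})\{b}\{a,d} ⊢ deadlocked
  t3 = 0\{c} ⊢ deadlocked
Coarsest stable partition (strong bisimilarity classes):
  B0 = {s0}
  B1 = {s2, s3, t2, t3}
  B2 = {s1}
  B3 = {t0}
  B4 = {t1}
s0 ∈ B0, t0 ∈ B3 → different blocks

P ≁ Q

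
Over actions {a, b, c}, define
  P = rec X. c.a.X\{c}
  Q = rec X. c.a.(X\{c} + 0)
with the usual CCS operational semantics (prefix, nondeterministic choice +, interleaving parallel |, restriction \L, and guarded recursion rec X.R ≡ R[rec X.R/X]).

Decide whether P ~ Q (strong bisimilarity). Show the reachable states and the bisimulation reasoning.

bisimilar

Reachable graph of P (3 states):
  s0 = rec X. c.a.X\{c} | --c--▸ s1
  s1 = a.(rec X. c.a.X\{c})\{c} | --a--▸ s2
  s2 = (rec X. c.a.X\{c})\{c} | deadlocked
Reachable graph of Q (3 states):
  t0 = rec X. c.a.(X\{c} + 0) | --c--▸ t1
  t1 = a.((rec X. c.a.(X\{c} + 0))\{c} + 0) | --a--▸ t2
  t2 = (rec X. c.a.(X\{c} + 0))\{c} + 0 | deadlocked
Coarsest stable partition (strong bisimilarity classes):
  B0 = {s0, t0}
  B1 = {s1, t1}
  B2 = {s2, t2}
s0 ∈ B0, t0 ∈ B0 → same block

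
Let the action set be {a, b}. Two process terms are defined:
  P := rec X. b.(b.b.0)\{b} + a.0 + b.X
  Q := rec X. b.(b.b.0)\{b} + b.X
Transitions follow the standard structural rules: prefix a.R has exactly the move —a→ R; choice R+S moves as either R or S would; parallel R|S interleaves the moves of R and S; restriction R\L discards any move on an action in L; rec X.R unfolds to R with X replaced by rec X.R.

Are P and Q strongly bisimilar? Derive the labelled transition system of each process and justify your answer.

Reachable graph of P (3 states):
  p0 = rec X. b.(b.b.0)\{b} + a.0 + b.X | =a=> p1, =b=> p0, =b=> p2
  p1 = 0 | ∅
  p2 = (b.b.0)\{b} | ∅
Reachable graph of Q (2 states):
  q0 = rec X. b.(b.b.0)\{b} + b.X | =b=> q0, =b=> q1
  q1 = (b.b.0)\{b} | ∅
Bisimilarity quotient blocks:
  B0 = {p0}
  B1 = {p1, p2, q1}
  B2 = {q0}
p0 ∈ B0, q0 ∈ B2 → different blocks

not bisimilar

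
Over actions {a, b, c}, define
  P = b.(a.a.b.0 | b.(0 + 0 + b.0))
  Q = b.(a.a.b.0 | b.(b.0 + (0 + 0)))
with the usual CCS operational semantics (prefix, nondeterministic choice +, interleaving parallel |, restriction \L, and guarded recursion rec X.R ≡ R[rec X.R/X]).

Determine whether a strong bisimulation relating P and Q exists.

P ~ Q

P's transition system — 13 states:
  u0 = b.(a.a.b.0 | b.(0 + 0 + b.0)) has moves =b=> u1
  u1 = a.a.b.0 | b.(0 + 0 + b.0) has moves =a=> u2, =b=> u3
  u2 = a.b.0 | b.(0 + 0 + b.0) has moves =a=> u4, =b=> u5
  u3 = a.a.b.0 | (0 + 0 + b.0) has moves =a=> u5, =b=> u6
  u4 = b.0 | b.(0 + 0 + b.0) has moves =b=> u7, =b=> u8
  u5 = a.b.0 | (0 + 0 + b.0) has moves =a=> u8, =b=> u9
  u6 = a.a.b.0 | 0 has moves =a=> u9
  u7 = 0 | b.(0 + 0 + b.0) has moves =b=> u10
  u8 = b.0 | (0 + 0 + b.0) has moves =b=> u10, =b=> u11
  u9 = a.b.0 | 0 has moves =a=> u11
  u10 = 0 | (0 + 0 + b.0) has moves =b=> u12
  u11 = b.0 | 0 has moves =b=> u12
  u12 = 0 | 0 has moves ∅
Q's transition system — 13 states:
  v0 = b.(a.a.b.0 | b.(b.0 + (0 + 0))) has moves =b=> v1
  v1 = a.a.b.0 | b.(b.0 + (0 + 0)) has moves =a=> v2, =b=> v3
  v2 = a.b.0 | b.(b.0 + (0 + 0)) has moves =a=> v4, =b=> v5
  v3 = a.a.b.0 | (b.0 + (0 + 0)) has moves =a=> v5, =b=> v6
  v4 = b.0 | b.(b.0 + (0 + 0)) has moves =b=> v7, =b=> v8
  v5 = a.b.0 | (b.0 + (0 + 0)) has moves =a=> v8, =b=> v9
  v6 = a.a.b.0 | 0 has moves =a=> v9
  v7 = 0 | b.(b.0 + (0 + 0)) has moves =b=> v10
  v8 = b.0 | (b.0 + (0 + 0)) has moves =b=> v10, =b=> v11
  v9 = a.b.0 | 0 has moves =a=> v11
  v10 = 0 | (b.0 + (0 + 0)) has moves =b=> v12
  v11 = b.0 | 0 has moves =b=> v12
  v12 = 0 | 0 has moves ∅
Bisimilarity quotient blocks:
  B0 = {u0, v0}
  B1 = {u1, v1}
  B2 = {u3, v3}
  B3 = {u5, v5}
  B4 = {u7, u8, v7, v8}
  B5 = {u10, u11, v10, v11}
  B6 = {u12, v12}
  B7 = {u9, v9}
  B8 = {u6, v6}
  B9 = {u2, v2}
  B10 = {u4, v4}
u0 ∈ B0, v0 ∈ B0 → same block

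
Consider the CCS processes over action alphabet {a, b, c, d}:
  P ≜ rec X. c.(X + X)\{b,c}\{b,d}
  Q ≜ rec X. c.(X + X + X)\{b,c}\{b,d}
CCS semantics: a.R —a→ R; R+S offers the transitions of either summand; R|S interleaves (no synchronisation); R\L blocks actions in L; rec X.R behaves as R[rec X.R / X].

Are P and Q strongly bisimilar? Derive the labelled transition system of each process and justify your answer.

P's transition system — 2 states:
  m0 = rec X. c.(X + X)\{b,c}\{b,d} ⊢ =c=> m1
  m1 = ((rec X. c.(X + X)\{b,c}\{b,d}) + (rec X. c.(X + X)\{b,c}\{b,d}))\{b,c}\{b,d} ⊢ ∅
Q's transition system — 2 states:
  n0 = rec X. c.(X + X + X)\{b,c}\{b,d} ⊢ =c=> n1
  n1 = ((rec X. c.(X + X + X)\{b,c}\{b,d}) + (rec X. c.(X + X + X)\{b,c}\{b,d}) + (rec X. c.(X + X + X)\{b,c}\{b,d}))\{b,c}\{b,d} ⊢ ∅
Coarsest stable partition (strong bisimilarity classes):
  B0 = {m0, n0}
  B1 = {m1, n1}
m0 ∈ B0, n0 ∈ B0 → same block

YES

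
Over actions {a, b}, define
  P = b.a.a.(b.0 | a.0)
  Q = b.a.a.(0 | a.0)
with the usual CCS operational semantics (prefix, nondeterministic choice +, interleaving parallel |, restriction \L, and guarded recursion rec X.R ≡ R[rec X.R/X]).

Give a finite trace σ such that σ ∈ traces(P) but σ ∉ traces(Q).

P's transition system — 7 states:
  p0 = b.a.a.(b.0 | a.0) → -b-> p1
  p1 = a.a.(b.0 | a.0) → -a-> p2
  p2 = a.(b.0 | a.0) → -a-> p3
  p3 = b.0 | a.0 → -a-> p4, -b-> p5
  p4 = b.0 | 0 → -b-> p6
  p5 = 0 | a.0 → -a-> p6
  p6 = 0 | 0 → ·
Q's transition system — 5 states:
  q0 = b.a.a.(0 | a.0) → -b-> q1
  q1 = a.a.(0 | a.0) → -a-> q2
  q2 = a.(0 | a.0) → -a-> q3
  q3 = 0 | a.0 → -a-> q4
  q4 = 0 | 0 → ·
Executing baab from P (initial set {p0}):
  after b @ step 1: {p1}
  after a @ step 2: {p2}
  after a @ step 3: {p3}
  after b @ step 4: {p5}
  — P admits the full trace.
Executing baab from Q (initial set {q0}):
  after b @ step 1: {q1}
  after a @ step 2: {q2}
  after a @ step 3: {q3}
  after b @ step 4: ∅  — Q cannot continue

baab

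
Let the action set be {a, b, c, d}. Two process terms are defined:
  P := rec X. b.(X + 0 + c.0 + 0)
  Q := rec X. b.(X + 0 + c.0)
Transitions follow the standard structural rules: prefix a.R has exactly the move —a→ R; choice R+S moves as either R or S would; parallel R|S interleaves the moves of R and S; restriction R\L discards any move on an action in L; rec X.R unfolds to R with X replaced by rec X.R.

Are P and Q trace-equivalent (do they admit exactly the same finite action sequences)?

trace-equivalent

P's transition system — 3 states:
  s0 = rec X. b.(X + 0 + c.0 + 0) → --b--▸ s1
  s1 = (rec X. b.(X + 0 + c.0 + 0)) + 0 + c.0 + 0 → --b--▸ s1, --c--▸ s2
  s2 = 0 → deadlocked
Q's transition system — 3 states:
  t0 = rec X. b.(X + 0 + c.0) → --b--▸ t1
  t1 = (rec X. b.(X + 0 + c.0)) + 0 + c.0 → --b--▸ t1, --c--▸ t2
  t2 = 0 → deadlocked
Coarsest stable partition (strong bisimilarity classes):
  B0 = {s0, t0}
  B1 = {s1, t1}
  B2 = {s2, t2}
s0 ∈ B0, t0 ∈ B0 → same block
Bisimilar ⇒ trace-equivalent.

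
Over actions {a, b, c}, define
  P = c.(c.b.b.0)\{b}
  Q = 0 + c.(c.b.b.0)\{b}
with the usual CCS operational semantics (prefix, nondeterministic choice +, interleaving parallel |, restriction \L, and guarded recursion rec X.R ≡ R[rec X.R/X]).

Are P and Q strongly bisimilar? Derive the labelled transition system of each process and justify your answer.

Reachable graph of P (3 states):
  s0 = c.(c.b.b.0)\{b} → -c-> s1
  s1 = (c.b.b.0)\{b} → -c-> s2
  s2 = (b.b.0)\{b} → ∅
Reachable graph of Q (3 states):
  t0 = 0 + c.(c.b.b.0)\{b} → -c-> t1
  t1 = (c.b.b.0)\{b} → -c-> t2
  t2 = (b.b.0)\{b} → ∅
Coarsest stable partition (strong bisimilarity classes):
  B0 = {s0, t0}
  B1 = {s1, t1}
  B2 = {s2, t2}
s0 ∈ B0, t0 ∈ B0 → same block

bisimilar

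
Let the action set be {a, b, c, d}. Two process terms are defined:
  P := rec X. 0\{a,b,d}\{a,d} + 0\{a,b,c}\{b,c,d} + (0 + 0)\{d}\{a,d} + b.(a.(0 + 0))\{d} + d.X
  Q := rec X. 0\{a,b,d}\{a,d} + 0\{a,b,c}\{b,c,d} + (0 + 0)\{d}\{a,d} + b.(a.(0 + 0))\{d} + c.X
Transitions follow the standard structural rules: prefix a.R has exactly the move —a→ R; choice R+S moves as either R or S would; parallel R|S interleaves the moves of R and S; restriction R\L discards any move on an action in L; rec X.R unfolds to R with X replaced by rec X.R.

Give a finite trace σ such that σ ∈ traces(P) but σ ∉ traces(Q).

Reachable graph of P (3 states):
  s0 = rec X. 0\{a,b,d}\{a,d} + 0\{a,b,c}\{b,c,d} + (0 + 0)\{d}\{a,d} + b.(a.(0 + 0))\{d} + d.X | -b-> s1, -d-> s0
  s1 = (a.(0 + 0))\{d} | -a-> s2
  s2 = (0 + 0)\{d} | ∅
Reachable graph of Q (3 states):
  t0 = rec X. 0\{a,b,d}\{a,d} + 0\{a,b,c}\{b,c,d} + (0 + 0)\{d}\{a,d} + b.(a.(0 + 0))\{d} + c.X | -b-> t1, -c-> t0
  t1 = (a.(0 + 0))\{d} | -a-> t2
  t2 = (0 + 0)\{d} | ∅
Run σ = ⟨d⟩ on P: start {s0}
  step 1 (d): {s0}
  P completes σ.
Run σ = ⟨d⟩ on Q: start {t0}
  step 1 (d): ∅  — Q cannot continue

d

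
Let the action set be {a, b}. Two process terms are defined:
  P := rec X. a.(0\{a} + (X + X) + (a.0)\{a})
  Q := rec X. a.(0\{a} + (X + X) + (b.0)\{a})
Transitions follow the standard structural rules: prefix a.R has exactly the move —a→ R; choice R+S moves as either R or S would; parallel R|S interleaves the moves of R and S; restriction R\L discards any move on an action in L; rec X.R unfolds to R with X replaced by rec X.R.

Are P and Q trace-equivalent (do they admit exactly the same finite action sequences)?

P's transition system — 2 states:
  m0 = rec X. a.(0\{a} + (X + X) + (a.0)\{a}) :: ··a··> m1
  m1 = 0\{a} + ((rec X. a.(0\{a} + (X + X) + (a.0)\{a})) + (rec X. a.(0\{a} + (X + X) + (a.0)\{a}))) + (a.0)\{a} :: ··a··> m1
Q's transition system — 3 states:
  n0 = rec X. a.(0\{a} + (X + X) + (b.0)\{a}) :: ··a··> n1
  n1 = 0\{a} + ((rec X. a.(0\{a} + (X + X) + (b.0)\{a})) + (rec X. a.(0\{a} + (X + X) + (b.0)\{a}))) + (b.0)\{a} :: ··a··> n1, ··b··> n2
  n2 = 0\{a} :: deadlocked
Executing ab from Q (initial set {n0}):
  after a @ step 1: {n1}
  after b @ step 2: {n2}
  Q completes σ.
Executing ab from P (initial set {m0}):
  after a @ step 1: {m1}
  after b @ step 2: ∅ (P stuck)

traces(P) ≠ traces(Q) — witness ⟨ab⟩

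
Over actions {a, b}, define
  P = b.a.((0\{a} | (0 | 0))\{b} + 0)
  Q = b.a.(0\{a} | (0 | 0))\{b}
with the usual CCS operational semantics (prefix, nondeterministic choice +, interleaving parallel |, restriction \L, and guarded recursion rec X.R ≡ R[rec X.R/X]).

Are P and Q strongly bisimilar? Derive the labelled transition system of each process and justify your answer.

LTS(P): 3 reachable states
  s0 = b.a.((0\{a} | (0 | 0))\{b} + 0) has moves ··b··> s1
  s1 = a.((0\{a} | (0 | 0))\{b} + 0) has moves ··a··> s2
  s2 = (0\{a} | (0 | 0))\{b} + 0 has moves stopped
LTS(Q): 3 reachable states
  t0 = b.a.(0\{a} | (0 | 0))\{b} has moves ··b··> t1
  t1 = a.(0\{a} | (0 | 0))\{b} has moves ··a··> t2
  t2 = (0\{a} | (0 | 0))\{b} has moves stopped
Coarsest stable partition (strong bisimilarity classes):
  B0 = {s0, t0}
  B1 = {s1, t1}
  B2 = {s2, t2}
s0 ∈ B0, t0 ∈ B0 → same block

bisimilar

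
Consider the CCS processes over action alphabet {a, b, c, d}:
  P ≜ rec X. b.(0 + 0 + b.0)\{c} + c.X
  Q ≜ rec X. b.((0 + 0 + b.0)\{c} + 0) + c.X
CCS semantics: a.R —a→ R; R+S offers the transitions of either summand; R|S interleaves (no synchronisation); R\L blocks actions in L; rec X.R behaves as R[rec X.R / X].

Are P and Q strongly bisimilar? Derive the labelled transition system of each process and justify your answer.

YES

P's transition system — 3 states:
  p0 = rec X. b.(0 + 0 + b.0)\{c} + c.X ⊢ ··b··> p1, ··c··> p0
  p1 = (0 + 0 + b.0)\{c} ⊢ ··b··> p2
  p2 = 0\{c} ⊢ deadlocked
Q's transition system — 3 states:
  q0 = rec X. b.((0 + 0 + b.0)\{c} + 0) + c.X ⊢ ··b··> q1, ··c··> q0
  q1 = (0 + 0 + b.0)\{c} + 0 ⊢ ··b··> q2
  q2 = 0\{c} ⊢ deadlocked
Partition-refinement fixed point:
  B0 = {p0, q0}
  B1 = {p1, q1}
  B2 = {p2, q2}
p0 ∈ B0, q0 ∈ B0 → same block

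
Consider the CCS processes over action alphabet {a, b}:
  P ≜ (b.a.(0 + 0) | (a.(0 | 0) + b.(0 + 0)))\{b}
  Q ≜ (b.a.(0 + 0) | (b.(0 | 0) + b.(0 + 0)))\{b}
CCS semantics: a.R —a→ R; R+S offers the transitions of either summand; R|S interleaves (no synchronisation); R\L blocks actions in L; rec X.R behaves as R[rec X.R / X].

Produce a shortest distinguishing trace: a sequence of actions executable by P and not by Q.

Reachable graph of P (2 states):
  p0 = (b.a.(0 + 0) | (a.(0 | 0) + b.(0 + 0)))\{b} has moves -a-> p1
  p1 = (b.a.(0 + 0) | (0 | 0))\{b} has moves stopped
Reachable graph of Q (1 states):
  q0 = (b.a.(0 + 0) | (b.(0 | 0) + b.(0 + 0)))\{b} has moves stopped
Trace ⟨a⟩ through P, begin at {p0}:
  [1] a ⇒ {p1}
  P completes σ.
Trace ⟨a⟩ through Q, begin at {q0}:
  [1] a ⇒ ∅ (Q stuck)

a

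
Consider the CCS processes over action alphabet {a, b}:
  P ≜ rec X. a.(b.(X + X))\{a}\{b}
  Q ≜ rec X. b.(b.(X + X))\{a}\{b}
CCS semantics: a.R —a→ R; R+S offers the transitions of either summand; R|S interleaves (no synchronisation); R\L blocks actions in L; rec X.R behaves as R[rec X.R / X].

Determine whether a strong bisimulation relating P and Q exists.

Reachable graph of P (2 states):
  u0 = rec X. a.(b.(X + X))\{a}\{b} has moves -a-> u1
  u1 = (b.((rec X. a.(b.(X + X))\{a}\{b}) + (rec X. a.(b.(X + X))\{a}\{b})))\{a}\{b} has moves ∅
Reachable graph of Q (2 states):
  v0 = rec X. b.(b.(X + X))\{a}\{b} has moves -b-> v1
  v1 = (b.((rec X. b.(b.(X + X))\{a}\{b}) + (rec X. b.(b.(X + X))\{a}\{b})))\{a}\{b} has moves ∅
Partition-refinement fixed point:
  B0 = {u0}
  B1 = {u1, v1}
  B2 = {v0}
u0 ∈ B0, v0 ∈ B2 → different blocks

not bisimilar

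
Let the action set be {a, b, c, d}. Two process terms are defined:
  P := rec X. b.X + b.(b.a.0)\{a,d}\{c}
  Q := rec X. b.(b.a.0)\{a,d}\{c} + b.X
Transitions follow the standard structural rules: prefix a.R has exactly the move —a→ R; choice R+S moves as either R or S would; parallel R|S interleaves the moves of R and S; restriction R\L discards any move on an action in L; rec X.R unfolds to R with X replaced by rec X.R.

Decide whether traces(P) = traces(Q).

trace-equivalent

Reachable graph of P (3 states):
  p0 = rec X. b.X + b.(b.a.0)\{a,d}\{c} :: --b--▸ p0, --b--▸ p1
  p1 = (b.a.0)\{a,d}\{c} :: --b--▸ p2
  p2 = (a.0)\{a,d}\{c} :: ∅
Reachable graph of Q (3 states):
  q0 = rec X. b.(b.a.0)\{a,d}\{c} + b.X :: --b--▸ q0, --b--▸ q1
  q1 = (b.a.0)\{a,d}\{c} :: --b--▸ q2
  q2 = (a.0)\{a,d}\{c} :: ∅
Partition-refinement fixed point:
  B0 = {p0, q0}
  B1 = {p1, q1}
  B2 = {p2, q2}
p0 ∈ B0, q0 ∈ B0 → same block
Bisimilar ⇒ trace-equivalent.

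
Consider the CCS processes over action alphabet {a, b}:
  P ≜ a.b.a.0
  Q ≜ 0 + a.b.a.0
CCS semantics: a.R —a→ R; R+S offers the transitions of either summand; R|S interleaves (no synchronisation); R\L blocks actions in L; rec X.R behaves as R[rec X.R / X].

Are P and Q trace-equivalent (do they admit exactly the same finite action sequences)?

trace-equivalent

LTS(P): 4 reachable states
  s0 = a.b.a.0 :: --a--▸ s1
  s1 = b.a.0 :: --b--▸ s2
  s2 = a.0 :: --a--▸ s3
  s3 = 0 :: ∅
LTS(Q): 4 reachable states
  t0 = 0 + a.b.a.0 :: --a--▸ t1
  t1 = b.a.0 :: --b--▸ t2
  t2 = a.0 :: --a--▸ t3
  t3 = 0 :: ∅
Bisimilarity quotient blocks:
  B0 = {s0, t0}
  B1 = {s1, t1}
  B2 = {s2, t2}
  B3 = {s3, t3}
s0 ∈ B0, t0 ∈ B0 → same block
Bisimilar ⇒ trace-equivalent.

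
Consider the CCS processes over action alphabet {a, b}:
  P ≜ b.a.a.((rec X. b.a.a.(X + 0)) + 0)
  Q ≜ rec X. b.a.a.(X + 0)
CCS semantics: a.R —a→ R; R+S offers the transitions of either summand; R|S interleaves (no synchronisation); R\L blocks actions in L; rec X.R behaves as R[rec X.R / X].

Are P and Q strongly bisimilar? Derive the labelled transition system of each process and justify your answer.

P ~ Q

Reachable graph of P (4 states):
  s0 = b.a.a.((rec X. b.a.a.(X + 0)) + 0) :: =b=> s1
  s1 = a.a.((rec X. b.a.a.(X + 0)) + 0) :: =a=> s2
  s2 = a.((rec X. b.a.a.(X + 0)) + 0) :: =a=> s3
  s3 = (rec X. b.a.a.(X + 0)) + 0 :: =b=> s1
Reachable graph of Q (4 states):
  t0 = rec X. b.a.a.(X + 0) :: =b=> t1
  t1 = a.a.((rec X. b.a.a.(X + 0)) + 0) :: =a=> t2
  t2 = a.((rec X. b.a.a.(X + 0)) + 0) :: =a=> t3
  t3 = (rec X. b.a.a.(X + 0)) + 0 :: =b=> t1
Partition-refinement fixed point:
  B0 = {s0, s3, t0, t3}
  B1 = {s1, t1}
  B2 = {s2, t2}
s0 ∈ B0, t0 ∈ B0 → same block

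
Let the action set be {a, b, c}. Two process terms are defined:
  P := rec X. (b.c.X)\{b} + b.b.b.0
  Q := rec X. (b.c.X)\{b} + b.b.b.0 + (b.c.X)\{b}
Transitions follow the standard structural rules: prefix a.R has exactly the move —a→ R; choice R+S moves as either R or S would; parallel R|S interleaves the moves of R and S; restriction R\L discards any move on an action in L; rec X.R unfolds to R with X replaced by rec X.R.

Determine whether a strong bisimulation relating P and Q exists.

P's transition system — 4 states:
  p0 = rec X. (b.c.X)\{b} + b.b.b.0 has moves -b-> p1
  p1 = b.b.0 has moves -b-> p2
  p2 = b.0 has moves -b-> p3
  p3 = 0 has moves deadlocked
Q's transition system — 4 states:
  q0 = rec X. (b.c.X)\{b} + b.b.b.0 + (b.c.X)\{b} has moves -b-> q1
  q1 = b.b.0 has moves -b-> q2
  q2 = b.0 has moves -b-> q3
  q3 = 0 has moves deadlocked
Bisimilarity quotient blocks:
  B0 = {p0, q0}
  B1 = {p1, q1}
  B2 = {p2, q2}
  B3 = {p3, q3}
p0 ∈ B0, q0 ∈ B0 → same block

P ~ Q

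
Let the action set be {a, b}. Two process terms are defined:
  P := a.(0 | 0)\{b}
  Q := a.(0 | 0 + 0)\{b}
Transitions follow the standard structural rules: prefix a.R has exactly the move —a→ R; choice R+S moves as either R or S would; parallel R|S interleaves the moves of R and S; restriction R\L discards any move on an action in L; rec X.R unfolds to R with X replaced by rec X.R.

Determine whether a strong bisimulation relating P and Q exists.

P ~ Q

LTS(P): 2 reachable states
  u0 = a.(0 | 0)\{b} ⊢ =a=> u1
  u1 = (0 | 0)\{b} ⊢ deadlocked
LTS(Q): 2 reachable states
  v0 = a.(0 | 0 + 0)\{b} ⊢ =a=> v1
  v1 = (0 | 0 + 0)\{b} ⊢ deadlocked
Bisimilarity quotient blocks:
  B0 = {u0, v0}
  B1 = {u1, v1}
u0 ∈ B0, v0 ∈ B0 → same block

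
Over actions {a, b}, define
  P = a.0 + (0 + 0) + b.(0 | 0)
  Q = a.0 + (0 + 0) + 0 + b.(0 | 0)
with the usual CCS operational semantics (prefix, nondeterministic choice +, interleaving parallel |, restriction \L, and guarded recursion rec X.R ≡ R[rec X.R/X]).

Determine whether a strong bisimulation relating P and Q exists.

LTS(P): 3 reachable states
  s0 = a.0 + (0 + 0) + b.(0 | 0) | —a→ s1, —b→ s2
  s1 = 0 | (no moves)
  s2 = 0 | 0 | (no moves)
LTS(Q): 3 reachable states
  t0 = a.0 + (0 + 0) + 0 + b.(0 | 0) | —a→ t1, —b→ t2
  t1 = 0 | (no moves)
  t2 = 0 | 0 | (no moves)
Coarsest stable partition (strong bisimilarity classes):
  B0 = {s0, t0}
  B1 = {s1, s2, t1, t2}
s0 ∈ B0, t0 ∈ B0 → same block

P ~ Q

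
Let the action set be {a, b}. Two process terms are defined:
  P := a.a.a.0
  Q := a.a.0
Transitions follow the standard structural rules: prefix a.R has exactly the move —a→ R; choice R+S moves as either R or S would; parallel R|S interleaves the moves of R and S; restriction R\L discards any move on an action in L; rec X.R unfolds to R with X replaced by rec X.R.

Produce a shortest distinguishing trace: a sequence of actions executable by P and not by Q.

Reachable graph of P (4 states):
  m0 = a.a.a.0 :: ··a··> m1
  m1 = a.a.0 :: ··a··> m2
  m2 = a.0 :: ··a··> m3
  m3 = 0 :: (no moves)
Reachable graph of Q (3 states):
  n0 = a.a.0 :: ··a··> n1
  n1 = a.0 :: ··a··> n2
  n2 = 0 :: (no moves)
Executing aaa from P (initial set {m0}):
  step 1 (a): {m1}
  step 2 (a): {m2}
  step 3 (a): {m3}
  — P admits the full trace.
Executing aaa from Q (initial set {n0}):
  step 1 (a): {n1}
  step 2 (a): {n2}
  step 3 (a): no successor for Q

aaa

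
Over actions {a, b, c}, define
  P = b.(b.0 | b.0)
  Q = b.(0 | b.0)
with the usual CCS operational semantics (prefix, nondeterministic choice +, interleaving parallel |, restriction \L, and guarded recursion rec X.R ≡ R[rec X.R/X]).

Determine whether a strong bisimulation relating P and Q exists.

Reachable graph of P (5 states):
  p0 = b.(b.0 | b.0) | ··b··> p1
  p1 = b.0 | b.0 | ··b··> p2, ··b··> p3
  p2 = 0 | b.0 | ··b··> p4
  p3 = b.0 | 0 | ··b··> p4
  p4 = 0 | 0 | (no moves)
Reachable graph of Q (3 states):
  q0 = b.(0 | b.0) | ··b··> q1
  q1 = 0 | b.0 | ··b··> q2
  q2 = 0 | 0 | (no moves)
Partition-refinement fixed point:
  B0 = {p0}
  B1 = {p1, q0}
  B2 = {p2, p3, q1}
  B3 = {p4, q2}
p0 ∈ B0, q0 ∈ B1 → different blocks

NO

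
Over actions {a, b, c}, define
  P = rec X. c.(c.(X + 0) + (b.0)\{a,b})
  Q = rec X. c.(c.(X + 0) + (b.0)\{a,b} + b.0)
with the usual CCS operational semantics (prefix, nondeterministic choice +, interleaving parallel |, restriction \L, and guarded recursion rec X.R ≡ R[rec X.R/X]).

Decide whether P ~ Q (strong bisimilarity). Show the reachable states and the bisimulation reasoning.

LTS(P): 3 reachable states
  u0 = rec X. c.(c.(X + 0) + (b.0)\{a,b}) :: ··c··> u1
  u1 = c.((rec X. c.(c.(X + 0) + (b.0)\{a,b})) + 0) + (b.0)\{a,b} :: ··c··> u2
  u2 = (rec X. c.(c.(X + 0) + (b.0)\{a,b})) + 0 :: ··c··> u1
LTS(Q): 4 reachable states
  v0 = rec X. c.(c.(X + 0) + (b.0)\{a,b} + b.0) :: ··c··> v1
  v1 = c.((rec X. c.(c.(X + 0) + (b.0)\{a,b} + b.0)) + 0) + (b.0)\{a,b} + b.0 :: ··b··> v2, ··c··> v3
  v2 = 0 :: ∅
  v3 = (rec X. c.(c.(X + 0) + (b.0)\{a,b} + b.0)) + 0 :: ··c··> v1
Bisimilarity quotient blocks:
  B0 = {u0, u1, u2}
  B1 = {v0, v3}
  B2 = {v1}
  B3 = {v2}
u0 ∈ B0, v0 ∈ B1 → different blocks

NO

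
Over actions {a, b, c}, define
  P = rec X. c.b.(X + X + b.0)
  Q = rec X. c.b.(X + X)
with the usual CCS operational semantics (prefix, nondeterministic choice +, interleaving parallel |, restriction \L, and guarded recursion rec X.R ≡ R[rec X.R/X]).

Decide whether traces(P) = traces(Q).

LTS(P): 4 reachable states
  m0 = rec X. c.b.(X + X + b.0) ⊢ ··c··> m1
  m1 = b.((rec X. c.b.(X + X + b.0)) + (rec X. c.b.(X + X + b.0)) + b.0) ⊢ ··b··> m2
  m2 = (rec X. c.b.(X + X + b.0)) + (rec X. c.b.(X + X + b.0)) + b.0 ⊢ ··b··> m3, ··c··> m1
  m3 = 0 ⊢ ∅
LTS(Q): 3 reachable states
  n0 = rec X. c.b.(X + X) ⊢ ··c··> n1
  n1 = b.((rec X. c.b.(X + X)) + (rec X. c.b.(X + X))) ⊢ ··b··> n2
  n2 = (rec X. c.b.(X + X)) + (rec X. c.b.(X + X)) ⊢ ··c··> n1
Executing cbb from P (initial set {m0}):
  step 1 (c): {m1}
  step 2 (b): {m2}
  step 3 (b): {m3}
  — P admits the full trace.
Executing cbb from Q (initial set {n0}):
  step 1 (c): {n1}
  step 2 (b): {n2}
  step 3 (b): ∅ (Q stuck)

trace-distinct — witness ⟨cbb⟩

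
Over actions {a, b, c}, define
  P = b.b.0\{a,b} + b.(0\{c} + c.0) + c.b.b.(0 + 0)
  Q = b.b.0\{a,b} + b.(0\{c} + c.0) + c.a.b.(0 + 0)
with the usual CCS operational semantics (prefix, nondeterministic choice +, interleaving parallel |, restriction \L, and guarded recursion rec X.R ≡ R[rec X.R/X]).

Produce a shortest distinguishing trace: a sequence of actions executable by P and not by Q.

cb

LTS(P): 8 reachable states
  m0 = b.b.0\{a,b} + b.(0\{c} + c.0) + c.b.b.(0 + 0) has moves -b-> m1, -b-> m2, -c-> m3
  m1 = 0\{c} + c.0 has moves -c-> m4
  m2 = b.0\{a,b} has moves -b-> m5
  m3 = b.b.(0 + 0) has moves -b-> m6
  m4 = 0 has moves ·
  m5 = 0\{a,b} has moves ·
  m6 = b.(0 + 0) has moves -b-> m7
  m7 = 0 + 0 has moves ·
LTS(Q): 8 reachable states
  n0 = b.b.0\{a,b} + b.(0\{c} + c.0) + c.a.b.(0 + 0) has moves -b-> n1, -b-> n2, -c-> n3
  n1 = 0\{c} + c.0 has moves -c-> n4
  n2 = b.0\{a,b} has moves -b-> n5
  n3 = a.b.(0 + 0) has moves -a-> n6
  n4 = 0 has moves ·
  n5 = 0\{a,b} has moves ·
  n6 = b.(0 + 0) has moves -b-> n7
  n7 = 0 + 0 has moves ·
Trace ⟨cb⟩ through P, begin at {m0}:
  after c @ step 1: {m3}
  after b @ step 2: {m6}
  ✓ P
Trace ⟨cb⟩ through Q, begin at {n0}:
  after c @ step 1: {n3}
  after b @ step 2: ∅  — Q cannot continue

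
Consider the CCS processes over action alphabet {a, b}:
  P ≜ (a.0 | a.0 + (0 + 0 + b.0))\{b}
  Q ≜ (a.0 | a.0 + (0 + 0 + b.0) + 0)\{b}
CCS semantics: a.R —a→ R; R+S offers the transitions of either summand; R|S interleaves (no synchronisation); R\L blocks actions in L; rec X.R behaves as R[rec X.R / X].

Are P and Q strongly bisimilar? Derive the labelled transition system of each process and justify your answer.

P's transition system — 4 states:
  s0 = (a.0 | a.0 + (0 + 0 + b.0))\{b} ⊢ -a-> s1, -a-> s2
  s1 = (0 | a.0)\{b} ⊢ -a-> s3
  s2 = (a.0 | 0)\{b} ⊢ -a-> s3
  s3 = (0 | 0)\{b} ⊢ ∅
Q's transition system — 4 states:
  t0 = (a.0 | a.0 + (0 + 0 + b.0) + 0)\{b} ⊢ -a-> t1, -a-> t2
  t1 = (0 | a.0)\{b} ⊢ -a-> t3
  t2 = (a.0 | 0)\{b} ⊢ -a-> t3
  t3 = (0 | 0)\{b} ⊢ ∅
Coarsest stable partition (strong bisimilarity classes):
  B0 = {s0, t0}
  B1 = {s1, s2, t1, t2}
  B2 = {s3, t3}
s0 ∈ B0, t0 ∈ B0 → same block

bisimilar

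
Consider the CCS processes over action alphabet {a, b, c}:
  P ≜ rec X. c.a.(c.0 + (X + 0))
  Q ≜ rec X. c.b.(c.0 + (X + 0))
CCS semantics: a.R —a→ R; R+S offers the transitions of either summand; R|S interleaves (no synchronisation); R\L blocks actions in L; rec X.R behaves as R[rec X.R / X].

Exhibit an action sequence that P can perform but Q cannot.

LTS(P): 4 reachable states
  u0 = rec X. c.a.(c.0 + (X + 0)) | —c→ u1
  u1 = a.(c.0 + ((rec X. c.a.(c.0 + (X + 0))) + 0)) | —a→ u2
  u2 = c.0 + ((rec X. c.a.(c.0 + (X + 0))) + 0) | —c→ u1, —c→ u3
  u3 = 0 | deadlocked
LTS(Q): 4 reachable states
  v0 = rec X. c.b.(c.0 + (X + 0)) | —c→ v1
  v1 = b.(c.0 + ((rec X. c.b.(c.0 + (X + 0))) + 0)) | —b→ v2
  v2 = c.0 + ((rec X. c.b.(c.0 + (X + 0))) + 0) | —c→ v1, —c→ v3
  v3 = 0 | deadlocked
Executing ca from P (initial set {u0}):
  after c @ step 1: {u1}
  after a @ step 2: {u2}
  — P admits the full trace.
Executing ca from Q (initial set {v0}):
  after c @ step 1: {v1}
  after a @ step 2: ∅  — Q cannot continue

ca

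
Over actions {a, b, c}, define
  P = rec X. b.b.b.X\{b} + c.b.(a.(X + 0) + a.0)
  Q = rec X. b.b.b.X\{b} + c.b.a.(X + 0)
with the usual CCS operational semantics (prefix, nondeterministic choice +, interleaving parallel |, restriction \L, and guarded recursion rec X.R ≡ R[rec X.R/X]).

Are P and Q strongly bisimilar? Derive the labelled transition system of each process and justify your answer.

P ≁ Q

Reachable graph of P (9 states):
  m0 = rec X. b.b.b.X\{b} + c.b.(a.(X + 0) + a.0) ⊢ —b→ m1, —c→ m2
  m1 = b.b.(rec X. b.b.b.X\{b} + c.b.(a.(X + 0) + a.0))\{b} ⊢ —b→ m3
  m2 = b.(a.((rec X. b.b.b.X\{b} + c.b.(a.(X + 0) + a.0)) + 0) + a.0) ⊢ —b→ m4
  m3 = b.(rec X. b.b.b.X\{b} + c.b.(a.(X + 0) + a.0))\{b} ⊢ —b→ m5
  m4 = a.((rec X. b.b.b.X\{b} + c.b.(a.(X + 0) + a.0)) + 0) + a.0 ⊢ —a→ m6, —a→ m7
  m5 = (rec X. b.b.b.X\{b} + c.b.(a.(X + 0) + a.0))\{b} ⊢ —c→ m8
  m6 = (rec X. b.b.b.X\{b} + c.b.(a.(X + 0) + a.0)) + 0 ⊢ —b→ m1, —c→ m2
  m7 = 0 ⊢ deadlocked
  m8 = (b.(a.((rec X. b.b.b.X\{b} + c.b.(a.(X + 0) + a.0)) + 0) + a.0))\{b} ⊢ deadlocked
Reachable graph of Q (8 states):
  n0 = rec X. b.b.b.X\{b} + c.b.a.(X + 0) ⊢ —b→ n1, —c→ n2
  n1 = b.b.(rec X. b.b.b.X\{b} + c.b.a.(X + 0))\{b} ⊢ —b→ n3
  n2 = b.a.((rec X. b.b.b.X\{b} + c.b.a.(X + 0)) + 0) ⊢ —b→ n4
  n3 = b.(rec X. b.b.b.X\{b} + c.b.a.(X + 0))\{b} ⊢ —b→ n5
  n4 = a.((rec X. b.b.b.X\{b} + c.b.a.(X + 0)) + 0) ⊢ —a→ n6
  n5 = (rec X. b.b.b.X\{b} + c.b.a.(X + 0))\{b} ⊢ —c→ n7
  n6 = (rec X. b.b.b.X\{b} + c.b.a.(X + 0)) + 0 ⊢ —b→ n1, —c→ n2
  n7 = (b.a.((rec X. b.b.b.X\{b} + c.b.a.(X + 0)) + 0))\{b} ⊢ deadlocked
Coarsest stable partition (strong bisimilarity classes):
  B0 = {m0, m6}
  B1 = {m2}
  B2 = {m4}
  B3 = {m7, m8, n7}
  B4 = {m1, n1}
  B5 = {m3, n3}
  B6 = {m5, n5}
  B7 = {n0, n6}
  B8 = {n2}
  B9 = {n4}
m0 ∈ B0, n0 ∈ B7 → different blocks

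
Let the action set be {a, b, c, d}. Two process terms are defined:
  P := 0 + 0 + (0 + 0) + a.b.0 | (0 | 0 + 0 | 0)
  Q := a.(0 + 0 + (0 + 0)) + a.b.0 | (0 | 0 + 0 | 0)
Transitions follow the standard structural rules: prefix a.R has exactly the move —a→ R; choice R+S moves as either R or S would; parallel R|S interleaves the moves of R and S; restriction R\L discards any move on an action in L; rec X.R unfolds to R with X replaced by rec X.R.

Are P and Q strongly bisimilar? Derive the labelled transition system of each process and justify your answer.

Reachable graph of P (3 states):
  s0 = 0 + 0 + (0 + 0) + a.b.0 | (0 | 0 + 0 | 0) :: --a--▸ s1
  s1 = b.0 | (0 | 0 + 0 | 0) :: --b--▸ s2
  s2 = 0 | (0 | 0 + 0 | 0) :: deadlocked
Reachable graph of Q (4 states):
  t0 = a.(0 + 0 + (0 + 0)) + a.b.0 | (0 | 0 + 0 | 0) :: --a--▸ t1, --a--▸ t2
  t1 = 0 + 0 + (0 + 0) :: deadlocked
  t2 = b.0 | (0 | 0 + 0 | 0) :: --b--▸ t3
  t3 = 0 | (0 | 0 + 0 | 0) :: deadlocked
Bisimilarity quotient blocks:
  B0 = {s0}
  B1 = {s1, t2}
  B2 = {s2, t1, t3}
  B3 = {t0}
s0 ∈ B0, t0 ∈ B3 → different blocks

NO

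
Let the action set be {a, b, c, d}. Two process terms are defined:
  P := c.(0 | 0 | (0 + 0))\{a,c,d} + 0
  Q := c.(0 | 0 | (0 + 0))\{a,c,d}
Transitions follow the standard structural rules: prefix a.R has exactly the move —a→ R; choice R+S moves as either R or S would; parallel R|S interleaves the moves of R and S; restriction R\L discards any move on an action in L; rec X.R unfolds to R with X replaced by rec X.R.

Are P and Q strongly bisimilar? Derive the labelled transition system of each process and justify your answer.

P ~ Q

LTS(P): 2 reachable states
  s0 = c.(0 | 0 | (0 + 0))\{a,c,d} + 0 → -c-> s1
  s1 = (0 | 0 | (0 + 0))\{a,c,d} → ∅
LTS(Q): 2 reachable states
  t0 = c.(0 | 0 | (0 + 0))\{a,c,d} → -c-> t1
  t1 = (0 | 0 | (0 + 0))\{a,c,d} → ∅
Bisimilarity quotient blocks:
  B0 = {s0, t0}
  B1 = {s1, t1}
s0 ∈ B0, t0 ∈ B0 → same block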